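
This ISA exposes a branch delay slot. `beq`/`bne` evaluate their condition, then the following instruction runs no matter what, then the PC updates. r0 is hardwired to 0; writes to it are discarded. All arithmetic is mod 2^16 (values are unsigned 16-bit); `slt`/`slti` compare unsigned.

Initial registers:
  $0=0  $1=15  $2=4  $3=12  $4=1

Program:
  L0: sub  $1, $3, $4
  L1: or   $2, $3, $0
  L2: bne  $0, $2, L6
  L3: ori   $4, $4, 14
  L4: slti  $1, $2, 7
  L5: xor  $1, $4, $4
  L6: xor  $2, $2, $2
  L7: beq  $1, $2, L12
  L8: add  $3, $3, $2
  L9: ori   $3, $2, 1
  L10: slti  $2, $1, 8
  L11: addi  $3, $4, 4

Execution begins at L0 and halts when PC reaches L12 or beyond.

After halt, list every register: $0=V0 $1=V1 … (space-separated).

#0 sub  $1, $3, $4 ; 0/11/4/12/1
#1 or   $2, $3, $0 ; 0/11/12/12/1
#2 bne  $0, $2, L6 ; 0/11/12/12/1 ; →target
#3 ori   $4, $4, 14 ; 0/11/12/12/15
#6 xor  $2, $2, $2 ; 0/11/0/12/15
#7 beq  $1, $2, L12 ; 0/11/0/12/15 ; →fallthru
#8 add  $3, $3, $2 ; 0/11/0/12/15
#9 ori   $3, $2, 1 ; 0/11/0/1/15
#10 slti  $2, $1, 8 ; 0/11/0/1/15
#11 addi  $3, $4, 4 ; 0/11/0/19/15

$0=0 $1=11 $2=0 $3=19 $4=15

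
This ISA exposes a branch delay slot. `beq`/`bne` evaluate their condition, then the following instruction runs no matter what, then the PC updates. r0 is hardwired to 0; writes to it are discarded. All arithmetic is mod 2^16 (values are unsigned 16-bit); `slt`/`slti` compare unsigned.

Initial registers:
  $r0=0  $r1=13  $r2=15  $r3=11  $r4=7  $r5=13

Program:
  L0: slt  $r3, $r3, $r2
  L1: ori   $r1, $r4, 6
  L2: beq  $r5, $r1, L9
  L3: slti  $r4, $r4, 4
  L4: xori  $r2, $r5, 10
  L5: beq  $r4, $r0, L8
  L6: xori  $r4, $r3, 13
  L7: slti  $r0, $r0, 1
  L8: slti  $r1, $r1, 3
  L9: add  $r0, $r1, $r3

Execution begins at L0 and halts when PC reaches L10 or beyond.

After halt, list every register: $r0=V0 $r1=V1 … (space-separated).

$r0=0 $r1=0 $r2=7 $r3=1 $r4=12 $r5=13

  step pc=0: slt  $r3, $r3, $r2  regs=(0,13,15,1,7,13)
  step pc=1: ori   $r1, $r4, 6  regs=(0,7,15,1,7,13)
  step pc=2: beq  $r5, $r1, L9  cond=F  regs=(0,7,15,1,7,13)
  step pc=3: slti  $r4, $r4, 4  regs=(0,7,15,1,0,13)
  step pc=4: xori  $r2, $r5, 10  regs=(0,7,7,1,0,13)
  step pc=5: beq  $r4, $r0, L8  cond=T  regs=(0,7,7,1,0,13)
  step pc=6: xori  $r4, $r3, 13  regs=(0,7,7,1,12,13)
  step pc=8: slti  $r1, $r1, 3  regs=(0,0,7,1,12,13)
  step pc=9: add  $r0, $r1, $r3  regs=(0,0,7,1,12,13)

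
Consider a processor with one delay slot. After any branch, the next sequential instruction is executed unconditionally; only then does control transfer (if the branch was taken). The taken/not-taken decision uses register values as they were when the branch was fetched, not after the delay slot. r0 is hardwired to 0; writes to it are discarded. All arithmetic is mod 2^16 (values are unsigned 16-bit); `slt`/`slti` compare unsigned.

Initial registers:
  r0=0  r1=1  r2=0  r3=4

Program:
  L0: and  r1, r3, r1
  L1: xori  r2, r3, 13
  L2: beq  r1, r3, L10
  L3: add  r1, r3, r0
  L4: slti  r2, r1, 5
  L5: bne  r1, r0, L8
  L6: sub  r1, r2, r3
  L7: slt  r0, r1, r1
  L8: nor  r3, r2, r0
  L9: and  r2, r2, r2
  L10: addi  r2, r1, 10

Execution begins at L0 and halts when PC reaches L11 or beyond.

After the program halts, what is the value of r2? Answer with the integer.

7

[0] and  r1, r3, r1  →  {r0:0, r1:0, r2:0, r3:4}
[1] xori  r2, r3, 13  →  {r0:0, r1:0, r2:9, r3:4}
[2] beq  r1, r3, L10  →  {r0:0, r1:0, r2:9, r3:4}  ⟨branch fallthrough⟩
[3] add  r1, r3, r0  →  {r0:0, r1:4, r2:9, r3:4}
[4] slti  r2, r1, 5  →  {r0:0, r1:4, r2:1, r3:4}
[5] bne  r1, r0, L8  →  {r0:0, r1:4, r2:1, r3:4}  ⟨branch taken⟩
[6] sub  r1, r2, r3  →  {r0:0, r1:65533, r2:1, r3:4}
[8] nor  r3, r2, r0  →  {r0:0, r1:65533, r2:1, r3:65534}
[9] and  r2, r2, r2  →  {r0:0, r1:65533, r2:1, r3:65534}
[10] addi  r2, r1, 10  →  {r0:0, r1:65533, r2:7, r3:65534}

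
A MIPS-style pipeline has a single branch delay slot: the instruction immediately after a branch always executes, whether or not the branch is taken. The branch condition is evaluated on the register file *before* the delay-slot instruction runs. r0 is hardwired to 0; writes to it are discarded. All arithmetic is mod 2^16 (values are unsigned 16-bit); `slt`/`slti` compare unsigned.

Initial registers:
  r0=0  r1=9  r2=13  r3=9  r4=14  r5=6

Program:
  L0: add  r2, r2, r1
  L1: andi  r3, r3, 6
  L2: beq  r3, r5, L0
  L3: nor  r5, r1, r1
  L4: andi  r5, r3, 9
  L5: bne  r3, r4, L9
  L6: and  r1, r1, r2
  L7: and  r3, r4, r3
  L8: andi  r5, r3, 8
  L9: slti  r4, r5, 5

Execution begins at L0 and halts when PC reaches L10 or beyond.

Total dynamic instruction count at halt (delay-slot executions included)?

8

#0 add  r2, r2, r1 ; 0/9/22/9/14/6
#1 andi  r3, r3, 6 ; 0/9/22/0/14/6
#2 beq  r3, r5, L0 ; 0/9/22/0/14/6 ; →fallthru
#3 nor  r5, r1, r1 ; 0/9/22/0/14/65526
#4 andi  r5, r3, 9 ; 0/9/22/0/14/0
#5 bne  r3, r4, L9 ; 0/9/22/0/14/0 ; →target
#6 and  r1, r1, r2 ; 0/0/22/0/14/0
#9 slti  r4, r5, 5 ; 0/0/22/0/1/0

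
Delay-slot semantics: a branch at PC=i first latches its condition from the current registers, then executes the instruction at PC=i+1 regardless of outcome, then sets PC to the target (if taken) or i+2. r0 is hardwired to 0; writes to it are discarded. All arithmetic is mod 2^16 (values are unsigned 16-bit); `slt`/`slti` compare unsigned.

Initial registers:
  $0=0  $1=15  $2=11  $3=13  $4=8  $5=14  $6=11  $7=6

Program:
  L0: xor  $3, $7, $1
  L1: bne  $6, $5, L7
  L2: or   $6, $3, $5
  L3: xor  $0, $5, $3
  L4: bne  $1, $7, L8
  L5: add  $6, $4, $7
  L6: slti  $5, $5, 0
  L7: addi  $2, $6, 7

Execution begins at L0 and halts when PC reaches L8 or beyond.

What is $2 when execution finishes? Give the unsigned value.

PC=0  xor  $3, $7, $1        | $0=0 $1=15 $2=11 $3=9 $4=8 $5=14 $6=11 $7=6
PC=1  bne  $6, $5, L7        | $0=0 $1=15 $2=11 $3=9 $4=8 $5=14 $6=11 $7=6  [TAKEN]
PC=2  or   $6, $3, $5        | $0=0 $1=15 $2=11 $3=9 $4=8 $5=14 $6=15 $7=6
PC=7  addi  $2, $6, 7        | $0=0 $1=15 $2=22 $3=9 $4=8 $5=14 $6=15 $7=6

22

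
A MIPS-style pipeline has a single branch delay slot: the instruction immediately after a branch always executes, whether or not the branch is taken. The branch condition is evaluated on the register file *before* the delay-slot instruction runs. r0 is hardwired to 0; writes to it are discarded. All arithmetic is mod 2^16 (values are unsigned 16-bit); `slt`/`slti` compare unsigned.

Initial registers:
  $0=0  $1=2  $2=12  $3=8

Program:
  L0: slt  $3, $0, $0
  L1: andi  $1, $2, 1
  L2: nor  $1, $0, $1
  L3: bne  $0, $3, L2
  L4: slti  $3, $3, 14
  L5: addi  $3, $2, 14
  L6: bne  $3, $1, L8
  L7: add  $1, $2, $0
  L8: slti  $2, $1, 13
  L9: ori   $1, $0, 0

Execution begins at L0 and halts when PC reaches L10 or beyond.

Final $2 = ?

  step pc=0: slt  $3, $0, $0  regs=(0,2,12,0)
  step pc=1: andi  $1, $2, 1  regs=(0,0,12,0)
  step pc=2: nor  $1, $0, $1  regs=(0,65535,12,0)
  step pc=3: bne  $0, $3, L2  cond=F  regs=(0,65535,12,0)
  step pc=4: slti  $3, $3, 14  regs=(0,65535,12,1)
  step pc=5: addi  $3, $2, 14  regs=(0,65535,12,26)
  step pc=6: bne  $3, $1, L8  cond=T  regs=(0,65535,12,26)
  step pc=7: add  $1, $2, $0  regs=(0,12,12,26)
  step pc=8: slti  $2, $1, 13  regs=(0,12,1,26)
  step pc=9: ori   $1, $0, 0  regs=(0,0,1,26)

1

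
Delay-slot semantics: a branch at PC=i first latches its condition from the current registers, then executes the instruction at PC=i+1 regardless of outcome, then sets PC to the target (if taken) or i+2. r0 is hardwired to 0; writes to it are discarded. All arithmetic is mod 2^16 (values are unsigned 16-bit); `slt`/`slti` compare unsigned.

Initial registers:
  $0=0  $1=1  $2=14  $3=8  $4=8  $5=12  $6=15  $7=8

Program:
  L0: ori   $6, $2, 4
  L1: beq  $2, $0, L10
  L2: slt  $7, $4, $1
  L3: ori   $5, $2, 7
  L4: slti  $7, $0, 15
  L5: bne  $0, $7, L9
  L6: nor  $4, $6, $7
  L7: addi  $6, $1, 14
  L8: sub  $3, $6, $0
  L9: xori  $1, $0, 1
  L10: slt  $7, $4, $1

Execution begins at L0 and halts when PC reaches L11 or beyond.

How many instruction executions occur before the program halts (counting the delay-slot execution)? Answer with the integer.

9

[0] ori   $6, $2, 4  →  {$0:0, $1:1, $2:14, $3:8, $4:8, $5:12, $6:14, $7:8}
[1] beq  $2, $0, L10  →  {$0:0, $1:1, $2:14, $3:8, $4:8, $5:12, $6:14, $7:8}  ⟨branch fallthrough⟩
[2] slt  $7, $4, $1  →  {$0:0, $1:1, $2:14, $3:8, $4:8, $5:12, $6:14, $7:0}
[3] ori   $5, $2, 7  →  {$0:0, $1:1, $2:14, $3:8, $4:8, $5:15, $6:14, $7:0}
[4] slti  $7, $0, 15  →  {$0:0, $1:1, $2:14, $3:8, $4:8, $5:15, $6:14, $7:1}
[5] bne  $0, $7, L9  →  {$0:0, $1:1, $2:14, $3:8, $4:8, $5:15, $6:14, $7:1}  ⟨branch taken⟩
[6] nor  $4, $6, $7  →  {$0:0, $1:1, $2:14, $3:8, $4:65520, $5:15, $6:14, $7:1}
[9] xori  $1, $0, 1  →  {$0:0, $1:1, $2:14, $3:8, $4:65520, $5:15, $6:14, $7:1}
[10] slt  $7, $4, $1  →  {$0:0, $1:1, $2:14, $3:8, $4:65520, $5:15, $6:14, $7:0}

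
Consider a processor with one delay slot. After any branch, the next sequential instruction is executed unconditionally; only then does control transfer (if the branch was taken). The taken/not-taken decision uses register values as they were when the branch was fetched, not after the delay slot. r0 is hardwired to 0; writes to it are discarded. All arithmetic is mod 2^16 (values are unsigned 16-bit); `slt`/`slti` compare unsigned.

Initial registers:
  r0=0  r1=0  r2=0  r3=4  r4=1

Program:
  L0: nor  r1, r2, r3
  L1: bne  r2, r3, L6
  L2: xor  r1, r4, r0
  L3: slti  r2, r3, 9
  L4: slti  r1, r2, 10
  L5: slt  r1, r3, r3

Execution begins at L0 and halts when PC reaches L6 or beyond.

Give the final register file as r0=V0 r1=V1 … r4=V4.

r0=0 r1=1 r2=0 r3=4 r4=1

[0] nor  r1, r2, r3  →  {r0:0, r1:65531, r2:0, r3:4, r4:1}
[1] bne  r2, r3, L6  →  {r0:0, r1:65531, r2:0, r3:4, r4:1}  ⟨branch taken⟩
[2] xor  r1, r4, r0  →  {r0:0, r1:1, r2:0, r3:4, r4:1}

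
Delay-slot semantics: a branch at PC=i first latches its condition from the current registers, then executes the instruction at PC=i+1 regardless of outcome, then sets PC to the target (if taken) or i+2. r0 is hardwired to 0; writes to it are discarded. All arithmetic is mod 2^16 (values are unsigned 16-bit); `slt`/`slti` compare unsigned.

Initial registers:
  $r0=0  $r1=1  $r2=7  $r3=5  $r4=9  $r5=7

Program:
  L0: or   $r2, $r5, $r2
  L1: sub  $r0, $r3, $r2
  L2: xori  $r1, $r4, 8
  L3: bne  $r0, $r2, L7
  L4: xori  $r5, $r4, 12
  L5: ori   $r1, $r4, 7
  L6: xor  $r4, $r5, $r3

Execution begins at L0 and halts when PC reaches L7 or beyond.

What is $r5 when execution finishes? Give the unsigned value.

  step pc=0: or   $r2, $r5, $r2  regs=(0,1,7,5,9,7)
  step pc=1: sub  $r0, $r3, $r2  regs=(0,1,7,5,9,7)
  step pc=2: xori  $r1, $r4, 8  regs=(0,1,7,5,9,7)
  step pc=3: bne  $r0, $r2, L7  cond=T  regs=(0,1,7,5,9,7)
  step pc=4: xori  $r5, $r4, 12  regs=(0,1,7,5,9,5)

5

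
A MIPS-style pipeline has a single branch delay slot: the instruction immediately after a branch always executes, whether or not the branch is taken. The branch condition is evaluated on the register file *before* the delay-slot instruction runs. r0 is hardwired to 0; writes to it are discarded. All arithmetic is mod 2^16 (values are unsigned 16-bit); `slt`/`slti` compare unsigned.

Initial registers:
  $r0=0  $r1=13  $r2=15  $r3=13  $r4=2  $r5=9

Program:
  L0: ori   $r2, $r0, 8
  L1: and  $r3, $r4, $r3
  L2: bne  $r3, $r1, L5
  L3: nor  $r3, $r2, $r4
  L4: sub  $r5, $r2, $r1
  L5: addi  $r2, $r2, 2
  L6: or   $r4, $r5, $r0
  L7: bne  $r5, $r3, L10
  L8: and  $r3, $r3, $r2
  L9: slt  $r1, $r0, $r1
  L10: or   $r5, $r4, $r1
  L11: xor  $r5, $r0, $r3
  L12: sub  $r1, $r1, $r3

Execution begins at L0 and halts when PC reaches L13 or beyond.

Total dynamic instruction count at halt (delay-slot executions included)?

11

[0] ori   $r2, $r0, 8  →  {$r0:0, $r1:13, $r2:8, $r3:13, $r4:2, $r5:9}
[1] and  $r3, $r4, $r3  →  {$r0:0, $r1:13, $r2:8, $r3:0, $r4:2, $r5:9}
[2] bne  $r3, $r1, L5  →  {$r0:0, $r1:13, $r2:8, $r3:0, $r4:2, $r5:9}  ⟨branch taken⟩
[3] nor  $r3, $r2, $r4  →  {$r0:0, $r1:13, $r2:8, $r3:65525, $r4:2, $r5:9}
[5] addi  $r2, $r2, 2  →  {$r0:0, $r1:13, $r2:10, $r3:65525, $r4:2, $r5:9}
[6] or   $r4, $r5, $r0  →  {$r0:0, $r1:13, $r2:10, $r3:65525, $r4:9, $r5:9}
[7] bne  $r5, $r3, L10  →  {$r0:0, $r1:13, $r2:10, $r3:65525, $r4:9, $r5:9}  ⟨branch taken⟩
[8] and  $r3, $r3, $r2  →  {$r0:0, $r1:13, $r2:10, $r3:0, $r4:9, $r5:9}
[10] or   $r5, $r4, $r1  →  {$r0:0, $r1:13, $r2:10, $r3:0, $r4:9, $r5:13}
[11] xor  $r5, $r0, $r3  →  {$r0:0, $r1:13, $r2:10, $r3:0, $r4:9, $r5:0}
[12] sub  $r1, $r1, $r3  →  {$r0:0, $r1:13, $r2:10, $r3:0, $r4:9, $r5:0}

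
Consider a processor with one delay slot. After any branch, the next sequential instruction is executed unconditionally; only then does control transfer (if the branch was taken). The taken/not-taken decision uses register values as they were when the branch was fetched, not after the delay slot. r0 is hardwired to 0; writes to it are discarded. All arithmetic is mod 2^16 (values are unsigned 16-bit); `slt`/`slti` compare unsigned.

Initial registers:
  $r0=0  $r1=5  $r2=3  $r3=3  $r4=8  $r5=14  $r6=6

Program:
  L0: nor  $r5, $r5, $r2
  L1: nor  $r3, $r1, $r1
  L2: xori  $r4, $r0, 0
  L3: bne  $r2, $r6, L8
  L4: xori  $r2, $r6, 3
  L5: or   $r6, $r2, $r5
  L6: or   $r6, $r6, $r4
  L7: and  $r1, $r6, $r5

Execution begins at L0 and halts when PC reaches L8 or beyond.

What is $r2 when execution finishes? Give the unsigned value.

[0] nor  $r5, $r5, $r2  →  {$r0:0, $r1:5, $r2:3, $r3:3, $r4:8, $r5:65520, $r6:6}
[1] nor  $r3, $r1, $r1  →  {$r0:0, $r1:5, $r2:3, $r3:65530, $r4:8, $r5:65520, $r6:6}
[2] xori  $r4, $r0, 0  →  {$r0:0, $r1:5, $r2:3, $r3:65530, $r4:0, $r5:65520, $r6:6}
[3] bne  $r2, $r6, L8  →  {$r0:0, $r1:5, $r2:3, $r3:65530, $r4:0, $r5:65520, $r6:6}  ⟨branch taken⟩
[4] xori  $r2, $r6, 3  →  {$r0:0, $r1:5, $r2:5, $r3:65530, $r4:0, $r5:65520, $r6:6}

5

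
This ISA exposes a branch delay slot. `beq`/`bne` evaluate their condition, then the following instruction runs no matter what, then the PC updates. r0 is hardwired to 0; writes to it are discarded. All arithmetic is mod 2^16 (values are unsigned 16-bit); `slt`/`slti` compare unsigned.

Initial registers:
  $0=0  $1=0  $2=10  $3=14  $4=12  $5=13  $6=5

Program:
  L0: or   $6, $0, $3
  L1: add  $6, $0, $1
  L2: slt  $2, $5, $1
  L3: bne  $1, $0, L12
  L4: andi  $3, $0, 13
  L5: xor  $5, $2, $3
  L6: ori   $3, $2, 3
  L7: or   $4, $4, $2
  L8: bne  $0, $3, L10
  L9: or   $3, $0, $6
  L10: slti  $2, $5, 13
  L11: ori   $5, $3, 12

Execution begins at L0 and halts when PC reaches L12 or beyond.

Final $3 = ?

0

[0] or   $6, $0, $3  →  {$0:0, $1:0, $2:10, $3:14, $4:12, $5:13, $6:14}
[1] add  $6, $0, $1  →  {$0:0, $1:0, $2:10, $3:14, $4:12, $5:13, $6:0}
[2] slt  $2, $5, $1  →  {$0:0, $1:0, $2:0, $3:14, $4:12, $5:13, $6:0}
[3] bne  $1, $0, L12  →  {$0:0, $1:0, $2:0, $3:14, $4:12, $5:13, $6:0}  ⟨branch fallthrough⟩
[4] andi  $3, $0, 13  →  {$0:0, $1:0, $2:0, $3:0, $4:12, $5:13, $6:0}
[5] xor  $5, $2, $3  →  {$0:0, $1:0, $2:0, $3:0, $4:12, $5:0, $6:0}
[6] ori   $3, $2, 3  →  {$0:0, $1:0, $2:0, $3:3, $4:12, $5:0, $6:0}
[7] or   $4, $4, $2  →  {$0:0, $1:0, $2:0, $3:3, $4:12, $5:0, $6:0}
[8] bne  $0, $3, L10  →  {$0:0, $1:0, $2:0, $3:3, $4:12, $5:0, $6:0}  ⟨branch taken⟩
[9] or   $3, $0, $6  →  {$0:0, $1:0, $2:0, $3:0, $4:12, $5:0, $6:0}
[10] slti  $2, $5, 13  →  {$0:0, $1:0, $2:1, $3:0, $4:12, $5:0, $6:0}
[11] ori   $5, $3, 12  →  {$0:0, $1:0, $2:1, $3:0, $4:12, $5:12, $6:0}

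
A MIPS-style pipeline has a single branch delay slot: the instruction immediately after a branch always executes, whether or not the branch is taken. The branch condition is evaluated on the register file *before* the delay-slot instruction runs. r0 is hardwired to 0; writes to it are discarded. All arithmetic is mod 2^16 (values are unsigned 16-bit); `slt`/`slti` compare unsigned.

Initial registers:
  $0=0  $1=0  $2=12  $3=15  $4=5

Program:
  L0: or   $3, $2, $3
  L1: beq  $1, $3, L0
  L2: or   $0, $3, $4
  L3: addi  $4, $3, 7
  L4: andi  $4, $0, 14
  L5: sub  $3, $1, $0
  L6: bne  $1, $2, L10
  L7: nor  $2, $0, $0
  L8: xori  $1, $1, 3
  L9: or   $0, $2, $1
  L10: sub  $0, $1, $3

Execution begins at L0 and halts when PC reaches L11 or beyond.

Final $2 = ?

[0] or   $3, $2, $3  →  {$0:0, $1:0, $2:12, $3:15, $4:5}
[1] beq  $1, $3, L0  →  {$0:0, $1:0, $2:12, $3:15, $4:5}  ⟨branch fallthrough⟩
[2] or   $0, $3, $4  →  {$0:0, $1:0, $2:12, $3:15, $4:5}
[3] addi  $4, $3, 7  →  {$0:0, $1:0, $2:12, $3:15, $4:22}
[4] andi  $4, $0, 14  →  {$0:0, $1:0, $2:12, $3:15, $4:0}
[5] sub  $3, $1, $0  →  {$0:0, $1:0, $2:12, $3:0, $4:0}
[6] bne  $1, $2, L10  →  {$0:0, $1:0, $2:12, $3:0, $4:0}  ⟨branch taken⟩
[7] nor  $2, $0, $0  →  {$0:0, $1:0, $2:65535, $3:0, $4:0}
[10] sub  $0, $1, $3  →  {$0:0, $1:0, $2:65535, $3:0, $4:0}

65535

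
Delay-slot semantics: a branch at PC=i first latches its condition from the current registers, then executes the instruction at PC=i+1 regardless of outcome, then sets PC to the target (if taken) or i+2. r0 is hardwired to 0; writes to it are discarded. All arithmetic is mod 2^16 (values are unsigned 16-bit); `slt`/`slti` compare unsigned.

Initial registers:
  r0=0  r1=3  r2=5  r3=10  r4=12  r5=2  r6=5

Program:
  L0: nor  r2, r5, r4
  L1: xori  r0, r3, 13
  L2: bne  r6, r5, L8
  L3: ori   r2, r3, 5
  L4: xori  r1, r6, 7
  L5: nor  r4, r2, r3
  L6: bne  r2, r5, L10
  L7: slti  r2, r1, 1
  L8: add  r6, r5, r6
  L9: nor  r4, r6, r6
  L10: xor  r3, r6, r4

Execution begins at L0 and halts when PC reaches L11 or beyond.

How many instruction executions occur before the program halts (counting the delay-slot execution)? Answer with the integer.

PC=0  nor  r2, r5, r4        | r0=0 r1=3 r2=65521 r3=10 r4=12 r5=2 r6=5
PC=1  xori  r0, r3, 13       | r0=0 r1=3 r2=65521 r3=10 r4=12 r5=2 r6=5
PC=2  bne  r6, r5, L8        | r0=0 r1=3 r2=65521 r3=10 r4=12 r5=2 r6=5  [TAKEN]
PC=3  ori   r2, r3, 5        | r0=0 r1=3 r2=15 r3=10 r4=12 r5=2 r6=5
PC=8  add  r6, r5, r6        | r0=0 r1=3 r2=15 r3=10 r4=12 r5=2 r6=7
PC=9  nor  r4, r6, r6        | r0=0 r1=3 r2=15 r3=10 r4=65528 r5=2 r6=7
PC=10 xor  r3, r6, r4        | r0=0 r1=3 r2=15 r3=65535 r4=65528 r5=2 r6=7

7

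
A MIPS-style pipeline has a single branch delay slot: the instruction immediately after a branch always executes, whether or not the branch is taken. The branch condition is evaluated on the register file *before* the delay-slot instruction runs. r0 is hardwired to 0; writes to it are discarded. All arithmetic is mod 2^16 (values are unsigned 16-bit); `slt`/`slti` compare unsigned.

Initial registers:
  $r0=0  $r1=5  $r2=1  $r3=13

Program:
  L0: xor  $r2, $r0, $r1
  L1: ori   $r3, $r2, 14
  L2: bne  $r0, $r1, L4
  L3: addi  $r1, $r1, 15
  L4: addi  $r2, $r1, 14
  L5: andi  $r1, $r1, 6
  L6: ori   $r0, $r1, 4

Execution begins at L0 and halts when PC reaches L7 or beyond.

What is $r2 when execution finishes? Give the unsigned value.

34

#0 xor  $r2, $r0, $r1 ; 0/5/5/13
#1 ori   $r3, $r2, 14 ; 0/5/5/15
#2 bne  $r0, $r1, L4 ; 0/5/5/15 ; →target
#3 addi  $r1, $r1, 15 ; 0/20/5/15
#4 addi  $r2, $r1, 14 ; 0/20/34/15
#5 andi  $r1, $r1, 6 ; 0/4/34/15
#6 ori   $r0, $r1, 4 ; 0/4/34/15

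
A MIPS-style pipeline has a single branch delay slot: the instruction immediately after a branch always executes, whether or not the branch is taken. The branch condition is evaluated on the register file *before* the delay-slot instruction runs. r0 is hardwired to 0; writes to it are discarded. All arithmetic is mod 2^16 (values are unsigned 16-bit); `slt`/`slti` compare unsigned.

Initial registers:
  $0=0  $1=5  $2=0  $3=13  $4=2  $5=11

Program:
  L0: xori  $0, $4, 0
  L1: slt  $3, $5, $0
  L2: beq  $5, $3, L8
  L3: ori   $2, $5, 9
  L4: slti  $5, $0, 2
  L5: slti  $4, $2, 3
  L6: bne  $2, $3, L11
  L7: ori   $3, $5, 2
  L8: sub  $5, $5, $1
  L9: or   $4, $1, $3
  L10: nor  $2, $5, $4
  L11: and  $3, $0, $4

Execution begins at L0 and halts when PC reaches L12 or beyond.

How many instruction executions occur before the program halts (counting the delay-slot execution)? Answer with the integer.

9

#0 xori  $0, $4, 0 ; 0/5/0/13/2/11
#1 slt  $3, $5, $0 ; 0/5/0/0/2/11
#2 beq  $5, $3, L8 ; 0/5/0/0/2/11 ; →fallthru
#3 ori   $2, $5, 9 ; 0/5/11/0/2/11
#4 slti  $5, $0, 2 ; 0/5/11/0/2/1
#5 slti  $4, $2, 3 ; 0/5/11/0/0/1
#6 bne  $2, $3, L11 ; 0/5/11/0/0/1 ; →target
#7 ori   $3, $5, 2 ; 0/5/11/3/0/1
#11 and  $3, $0, $4 ; 0/5/11/0/0/1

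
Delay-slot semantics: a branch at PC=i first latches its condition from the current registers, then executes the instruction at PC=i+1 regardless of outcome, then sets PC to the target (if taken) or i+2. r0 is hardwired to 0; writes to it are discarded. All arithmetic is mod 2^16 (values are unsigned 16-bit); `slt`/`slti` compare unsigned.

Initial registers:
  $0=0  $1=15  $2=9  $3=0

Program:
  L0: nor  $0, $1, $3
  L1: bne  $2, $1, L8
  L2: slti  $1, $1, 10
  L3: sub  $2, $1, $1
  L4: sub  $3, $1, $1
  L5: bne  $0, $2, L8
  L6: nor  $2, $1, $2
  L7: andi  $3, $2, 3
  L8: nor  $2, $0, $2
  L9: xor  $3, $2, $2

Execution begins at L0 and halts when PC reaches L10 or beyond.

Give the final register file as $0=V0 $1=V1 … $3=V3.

$0=0 $1=0 $2=65526 $3=0

[0] nor  $0, $1, $3  →  {$0:0, $1:15, $2:9, $3:0}
[1] bne  $2, $1, L8  →  {$0:0, $1:15, $2:9, $3:0}  ⟨branch taken⟩
[2] slti  $1, $1, 10  →  {$0:0, $1:0, $2:9, $3:0}
[8] nor  $2, $0, $2  →  {$0:0, $1:0, $2:65526, $3:0}
[9] xor  $3, $2, $2  →  {$0:0, $1:0, $2:65526, $3:0}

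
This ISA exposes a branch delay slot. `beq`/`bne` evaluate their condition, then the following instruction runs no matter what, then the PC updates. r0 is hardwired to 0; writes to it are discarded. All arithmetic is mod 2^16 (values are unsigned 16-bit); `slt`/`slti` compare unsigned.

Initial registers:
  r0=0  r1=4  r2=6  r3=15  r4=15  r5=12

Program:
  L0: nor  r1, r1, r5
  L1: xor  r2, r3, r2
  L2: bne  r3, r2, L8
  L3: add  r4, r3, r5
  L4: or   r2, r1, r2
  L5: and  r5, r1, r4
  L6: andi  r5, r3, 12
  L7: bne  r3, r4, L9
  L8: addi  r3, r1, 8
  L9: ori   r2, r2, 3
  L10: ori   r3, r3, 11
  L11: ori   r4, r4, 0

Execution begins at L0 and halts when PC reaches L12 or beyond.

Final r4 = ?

27

[0] nor  r1, r1, r5  →  {r0:0, r1:65523, r2:6, r3:15, r4:15, r5:12}
[1] xor  r2, r3, r2  →  {r0:0, r1:65523, r2:9, r3:15, r4:15, r5:12}
[2] bne  r3, r2, L8  →  {r0:0, r1:65523, r2:9, r3:15, r4:15, r5:12}  ⟨branch taken⟩
[3] add  r4, r3, r5  →  {r0:0, r1:65523, r2:9, r3:15, r4:27, r5:12}
[8] addi  r3, r1, 8  →  {r0:0, r1:65523, r2:9, r3:65531, r4:27, r5:12}
[9] ori   r2, r2, 3  →  {r0:0, r1:65523, r2:11, r3:65531, r4:27, r5:12}
[10] ori   r3, r3, 11  →  {r0:0, r1:65523, r2:11, r3:65531, r4:27, r5:12}
[11] ori   r4, r4, 0  →  {r0:0, r1:65523, r2:11, r3:65531, r4:27, r5:12}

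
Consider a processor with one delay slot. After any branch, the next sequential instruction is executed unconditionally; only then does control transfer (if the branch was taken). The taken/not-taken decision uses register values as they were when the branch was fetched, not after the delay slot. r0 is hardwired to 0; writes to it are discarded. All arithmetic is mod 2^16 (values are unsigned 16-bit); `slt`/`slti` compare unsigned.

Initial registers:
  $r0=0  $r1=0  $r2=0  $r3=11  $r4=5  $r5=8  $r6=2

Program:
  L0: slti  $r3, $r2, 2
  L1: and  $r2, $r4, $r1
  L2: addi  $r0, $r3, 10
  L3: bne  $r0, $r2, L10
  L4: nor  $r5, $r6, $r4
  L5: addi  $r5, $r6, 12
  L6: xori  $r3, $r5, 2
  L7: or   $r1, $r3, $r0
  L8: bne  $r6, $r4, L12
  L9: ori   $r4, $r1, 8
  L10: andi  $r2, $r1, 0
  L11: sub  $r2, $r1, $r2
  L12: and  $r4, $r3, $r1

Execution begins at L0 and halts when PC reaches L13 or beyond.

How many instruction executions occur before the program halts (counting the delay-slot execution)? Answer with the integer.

11

PC=0  slti  $r3, $r2, 2      | $r0=0 $r1=0 $r2=0 $r3=1 $r4=5 $r5=8 $r6=2
PC=1  and  $r2, $r4, $r1     | $r0=0 $r1=0 $r2=0 $r3=1 $r4=5 $r5=8 $r6=2
PC=2  addi  $r0, $r3, 10     | $r0=0 $r1=0 $r2=0 $r3=1 $r4=5 $r5=8 $r6=2
PC=3  bne  $r0, $r2, L10     | $r0=0 $r1=0 $r2=0 $r3=1 $r4=5 $r5=8 $r6=2  [not taken]
PC=4  nor  $r5, $r6, $r4     | $r0=0 $r1=0 $r2=0 $r3=1 $r4=5 $r5=65528 $r6=2
PC=5  addi  $r5, $r6, 12     | $r0=0 $r1=0 $r2=0 $r3=1 $r4=5 $r5=14 $r6=2
PC=6  xori  $r3, $r5, 2      | $r0=0 $r1=0 $r2=0 $r3=12 $r4=5 $r5=14 $r6=2
PC=7  or   $r1, $r3, $r0     | $r0=0 $r1=12 $r2=0 $r3=12 $r4=5 $r5=14 $r6=2
PC=8  bne  $r6, $r4, L12     | $r0=0 $r1=12 $r2=0 $r3=12 $r4=5 $r5=14 $r6=2  [TAKEN]
PC=9  ori   $r4, $r1, 8      | $r0=0 $r1=12 $r2=0 $r3=12 $r4=12 $r5=14 $r6=2
PC=12 and  $r4, $r3, $r1     | $r0=0 $r1=12 $r2=0 $r3=12 $r4=12 $r5=14 $r6=2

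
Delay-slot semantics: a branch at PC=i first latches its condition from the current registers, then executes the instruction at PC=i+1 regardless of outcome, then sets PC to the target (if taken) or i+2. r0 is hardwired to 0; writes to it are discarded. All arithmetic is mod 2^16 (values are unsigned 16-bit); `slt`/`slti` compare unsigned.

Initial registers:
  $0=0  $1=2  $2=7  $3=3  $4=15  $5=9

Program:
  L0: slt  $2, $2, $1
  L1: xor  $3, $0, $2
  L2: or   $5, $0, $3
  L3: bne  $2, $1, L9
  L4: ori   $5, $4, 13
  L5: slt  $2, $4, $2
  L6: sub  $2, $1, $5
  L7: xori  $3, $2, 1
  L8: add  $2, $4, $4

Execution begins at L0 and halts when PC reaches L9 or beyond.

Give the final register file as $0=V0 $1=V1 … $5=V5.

$0=0 $1=2 $2=0 $3=0 $4=15 $5=15

  step pc=0: slt  $2, $2, $1  regs=(0,2,0,3,15,9)
  step pc=1: xor  $3, $0, $2  regs=(0,2,0,0,15,9)
  step pc=2: or   $5, $0, $3  regs=(0,2,0,0,15,0)
  step pc=3: bne  $2, $1, L9  cond=T  regs=(0,2,0,0,15,0)
  step pc=4: ori   $5, $4, 13  regs=(0,2,0,0,15,15)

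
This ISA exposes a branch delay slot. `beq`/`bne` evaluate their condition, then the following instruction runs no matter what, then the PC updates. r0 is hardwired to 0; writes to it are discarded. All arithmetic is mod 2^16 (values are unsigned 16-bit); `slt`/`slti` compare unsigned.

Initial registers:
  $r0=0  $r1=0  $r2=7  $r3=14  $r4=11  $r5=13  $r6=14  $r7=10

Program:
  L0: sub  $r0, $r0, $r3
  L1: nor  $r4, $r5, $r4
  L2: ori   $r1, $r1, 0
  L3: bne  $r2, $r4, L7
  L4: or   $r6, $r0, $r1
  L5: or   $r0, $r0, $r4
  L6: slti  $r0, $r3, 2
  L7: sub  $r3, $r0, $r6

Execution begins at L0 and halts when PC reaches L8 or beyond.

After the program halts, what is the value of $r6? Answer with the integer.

0

#0 sub  $r0, $r0, $r3 ; 0/0/7/14/11/13/14/10
#1 nor  $r4, $r5, $r4 ; 0/0/7/14/65520/13/14/10
#2 ori   $r1, $r1, 0 ; 0/0/7/14/65520/13/14/10
#3 bne  $r2, $r4, L7 ; 0/0/7/14/65520/13/14/10 ; →target
#4 or   $r6, $r0, $r1 ; 0/0/7/14/65520/13/0/10
#7 sub  $r3, $r0, $r6 ; 0/0/7/0/65520/13/0/10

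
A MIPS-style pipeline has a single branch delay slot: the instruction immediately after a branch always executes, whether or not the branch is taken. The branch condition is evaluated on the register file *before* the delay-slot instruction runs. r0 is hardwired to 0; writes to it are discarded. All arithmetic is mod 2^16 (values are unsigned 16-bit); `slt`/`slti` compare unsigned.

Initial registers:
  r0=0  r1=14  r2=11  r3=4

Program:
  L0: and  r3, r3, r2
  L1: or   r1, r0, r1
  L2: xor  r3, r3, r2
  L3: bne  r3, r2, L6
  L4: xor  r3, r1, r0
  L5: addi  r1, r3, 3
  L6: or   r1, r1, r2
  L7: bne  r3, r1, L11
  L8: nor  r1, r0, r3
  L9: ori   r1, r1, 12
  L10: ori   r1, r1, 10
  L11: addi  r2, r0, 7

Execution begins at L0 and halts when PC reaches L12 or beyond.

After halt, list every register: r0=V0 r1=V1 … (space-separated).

r0=0 r1=65521 r2=7 r3=14

#0 and  r3, r3, r2 ; 0/14/11/0
#1 or   r1, r0, r1 ; 0/14/11/0
#2 xor  r3, r3, r2 ; 0/14/11/11
#3 bne  r3, r2, L6 ; 0/14/11/11 ; →fallthru
#4 xor  r3, r1, r0 ; 0/14/11/14
#5 addi  r1, r3, 3 ; 0/17/11/14
#6 or   r1, r1, r2 ; 0/27/11/14
#7 bne  r3, r1, L11 ; 0/27/11/14 ; →target
#8 nor  r1, r0, r3 ; 0/65521/11/14
#11 addi  r2, r0, 7 ; 0/65521/7/14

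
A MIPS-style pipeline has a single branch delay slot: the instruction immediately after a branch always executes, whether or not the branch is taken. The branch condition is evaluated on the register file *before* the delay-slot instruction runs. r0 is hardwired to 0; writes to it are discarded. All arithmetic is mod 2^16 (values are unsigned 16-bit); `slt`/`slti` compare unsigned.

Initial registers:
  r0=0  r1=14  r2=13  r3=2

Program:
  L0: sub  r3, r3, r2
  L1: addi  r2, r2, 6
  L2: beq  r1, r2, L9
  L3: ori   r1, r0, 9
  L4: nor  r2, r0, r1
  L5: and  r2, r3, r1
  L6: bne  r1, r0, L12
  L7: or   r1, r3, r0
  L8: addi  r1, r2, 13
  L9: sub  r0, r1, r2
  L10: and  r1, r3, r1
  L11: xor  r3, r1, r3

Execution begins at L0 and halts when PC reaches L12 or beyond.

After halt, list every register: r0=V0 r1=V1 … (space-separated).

r0=0 r1=65525 r2=1 r3=65525

PC=0  sub  r3, r3, r2        | r0=0 r1=14 r2=13 r3=65525
PC=1  addi  r2, r2, 6        | r0=0 r1=14 r2=19 r3=65525
PC=2  beq  r1, r2, L9        | r0=0 r1=14 r2=19 r3=65525  [not taken]
PC=3  ori   r1, r0, 9        | r0=0 r1=9 r2=19 r3=65525
PC=4  nor  r2, r0, r1        | r0=0 r1=9 r2=65526 r3=65525
PC=5  and  r2, r3, r1        | r0=0 r1=9 r2=1 r3=65525
PC=6  bne  r1, r0, L12       | r0=0 r1=9 r2=1 r3=65525  [TAKEN]
PC=7  or   r1, r3, r0        | r0=0 r1=65525 r2=1 r3=65525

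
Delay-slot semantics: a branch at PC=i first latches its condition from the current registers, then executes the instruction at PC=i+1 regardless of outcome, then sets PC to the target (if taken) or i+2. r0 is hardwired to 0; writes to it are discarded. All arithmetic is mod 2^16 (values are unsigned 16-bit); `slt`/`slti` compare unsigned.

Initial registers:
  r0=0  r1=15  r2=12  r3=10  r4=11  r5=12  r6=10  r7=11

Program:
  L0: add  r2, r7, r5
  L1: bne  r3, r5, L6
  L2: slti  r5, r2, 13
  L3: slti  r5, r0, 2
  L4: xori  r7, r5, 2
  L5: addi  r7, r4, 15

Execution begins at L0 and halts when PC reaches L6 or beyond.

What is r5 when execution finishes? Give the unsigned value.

0

PC=0  add  r2, r7, r5        | r0=0 r1=15 r2=23 r3=10 r4=11 r5=12 r6=10 r7=11
PC=1  bne  r3, r5, L6        | r0=0 r1=15 r2=23 r3=10 r4=11 r5=12 r6=10 r7=11  [TAKEN]
PC=2  slti  r5, r2, 13       | r0=0 r1=15 r2=23 r3=10 r4=11 r5=0 r6=10 r7=11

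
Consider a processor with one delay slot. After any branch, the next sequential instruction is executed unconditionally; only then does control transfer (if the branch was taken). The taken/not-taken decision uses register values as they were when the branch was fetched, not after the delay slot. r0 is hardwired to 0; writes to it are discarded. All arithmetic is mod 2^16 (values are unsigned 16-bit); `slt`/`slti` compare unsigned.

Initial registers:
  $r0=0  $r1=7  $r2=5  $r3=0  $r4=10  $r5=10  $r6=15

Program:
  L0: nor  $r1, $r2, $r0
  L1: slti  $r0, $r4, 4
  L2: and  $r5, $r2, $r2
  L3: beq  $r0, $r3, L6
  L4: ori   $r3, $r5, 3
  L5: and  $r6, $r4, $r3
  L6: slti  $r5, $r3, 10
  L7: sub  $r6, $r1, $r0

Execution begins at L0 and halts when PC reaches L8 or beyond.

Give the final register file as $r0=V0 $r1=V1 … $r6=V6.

  step pc=0: nor  $r1, $r2, $r0  regs=(0,65530,5,0,10,10,15)
  step pc=1: slti  $r0, $r4, 4  regs=(0,65530,5,0,10,10,15)
  step pc=2: and  $r5, $r2, $r2  regs=(0,65530,5,0,10,5,15)
  step pc=3: beq  $r0, $r3, L6  cond=T  regs=(0,65530,5,0,10,5,15)
  step pc=4: ori   $r3, $r5, 3  regs=(0,65530,5,7,10,5,15)
  step pc=6: slti  $r5, $r3, 10  regs=(0,65530,5,7,10,1,15)
  step pc=7: sub  $r6, $r1, $r0  regs=(0,65530,5,7,10,1,65530)

$r0=0 $r1=65530 $r2=5 $r3=7 $r4=10 $r5=1 $r6=65530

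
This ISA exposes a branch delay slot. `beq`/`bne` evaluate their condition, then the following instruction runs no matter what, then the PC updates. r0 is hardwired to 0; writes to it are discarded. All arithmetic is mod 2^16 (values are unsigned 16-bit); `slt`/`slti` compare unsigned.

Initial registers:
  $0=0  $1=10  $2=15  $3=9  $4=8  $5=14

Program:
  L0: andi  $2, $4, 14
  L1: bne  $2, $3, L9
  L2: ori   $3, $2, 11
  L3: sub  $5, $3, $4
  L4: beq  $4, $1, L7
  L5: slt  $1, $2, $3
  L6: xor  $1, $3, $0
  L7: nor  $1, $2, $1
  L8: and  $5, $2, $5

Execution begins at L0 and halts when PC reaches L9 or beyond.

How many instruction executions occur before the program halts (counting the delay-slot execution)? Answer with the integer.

#0 andi  $2, $4, 14 ; 0/10/8/9/8/14
#1 bne  $2, $3, L9 ; 0/10/8/9/8/14 ; →target
#2 ori   $3, $2, 11 ; 0/10/8/11/8/14

3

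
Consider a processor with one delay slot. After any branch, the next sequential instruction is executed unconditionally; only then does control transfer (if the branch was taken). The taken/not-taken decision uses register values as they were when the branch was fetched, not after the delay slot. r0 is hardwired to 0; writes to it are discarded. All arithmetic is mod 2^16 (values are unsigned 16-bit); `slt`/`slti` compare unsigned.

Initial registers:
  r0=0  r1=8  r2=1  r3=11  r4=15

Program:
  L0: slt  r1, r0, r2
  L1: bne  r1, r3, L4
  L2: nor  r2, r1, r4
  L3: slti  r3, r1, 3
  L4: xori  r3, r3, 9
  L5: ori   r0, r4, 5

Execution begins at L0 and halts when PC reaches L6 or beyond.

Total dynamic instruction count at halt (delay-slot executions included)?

5

[0] slt  r1, r0, r2  →  {r0:0, r1:1, r2:1, r3:11, r4:15}
[1] bne  r1, r3, L4  →  {r0:0, r1:1, r2:1, r3:11, r4:15}  ⟨branch taken⟩
[2] nor  r2, r1, r4  →  {r0:0, r1:1, r2:65520, r3:11, r4:15}
[4] xori  r3, r3, 9  →  {r0:0, r1:1, r2:65520, r3:2, r4:15}
[5] ori   r0, r4, 5  →  {r0:0, r1:1, r2:65520, r3:2, r4:15}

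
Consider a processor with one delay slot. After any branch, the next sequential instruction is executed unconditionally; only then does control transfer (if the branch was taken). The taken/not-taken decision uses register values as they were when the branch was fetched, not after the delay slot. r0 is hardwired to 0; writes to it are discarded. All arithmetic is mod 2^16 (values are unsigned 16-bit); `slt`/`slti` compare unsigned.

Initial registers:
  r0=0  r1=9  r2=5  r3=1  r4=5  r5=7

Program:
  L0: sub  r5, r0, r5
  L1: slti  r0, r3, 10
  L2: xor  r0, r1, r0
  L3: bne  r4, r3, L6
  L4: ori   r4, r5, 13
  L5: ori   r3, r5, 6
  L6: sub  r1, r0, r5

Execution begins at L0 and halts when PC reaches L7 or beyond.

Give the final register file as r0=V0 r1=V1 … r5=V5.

  step pc=0: sub  r5, r0, r5  regs=(0,9,5,1,5,65529)
  step pc=1: slti  r0, r3, 10  regs=(0,9,5,1,5,65529)
  step pc=2: xor  r0, r1, r0  regs=(0,9,5,1,5,65529)
  step pc=3: bne  r4, r3, L6  cond=T  regs=(0,9,5,1,5,65529)
  step pc=4: ori   r4, r5, 13  regs=(0,9,5,1,65533,65529)
  step pc=6: sub  r1, r0, r5  regs=(0,7,5,1,65533,65529)

r0=0 r1=7 r2=5 r3=1 r4=65533 r5=65529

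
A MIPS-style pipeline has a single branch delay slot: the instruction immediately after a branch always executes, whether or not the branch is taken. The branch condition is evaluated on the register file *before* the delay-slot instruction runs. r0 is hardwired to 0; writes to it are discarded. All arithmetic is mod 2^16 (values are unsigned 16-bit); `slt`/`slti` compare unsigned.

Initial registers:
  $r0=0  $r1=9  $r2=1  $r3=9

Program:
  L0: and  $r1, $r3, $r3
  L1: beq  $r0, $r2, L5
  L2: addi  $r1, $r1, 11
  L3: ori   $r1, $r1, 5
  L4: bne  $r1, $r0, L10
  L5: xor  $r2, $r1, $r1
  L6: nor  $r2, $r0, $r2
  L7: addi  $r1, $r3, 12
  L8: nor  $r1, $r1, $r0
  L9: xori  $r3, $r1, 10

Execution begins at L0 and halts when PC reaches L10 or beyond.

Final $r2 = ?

0

#0 and  $r1, $r3, $r3 ; 0/9/1/9
#1 beq  $r0, $r2, L5 ; 0/9/1/9 ; →fallthru
#2 addi  $r1, $r1, 11 ; 0/20/1/9
#3 ori   $r1, $r1, 5 ; 0/21/1/9
#4 bne  $r1, $r0, L10 ; 0/21/1/9 ; →target
#5 xor  $r2, $r1, $r1 ; 0/21/0/9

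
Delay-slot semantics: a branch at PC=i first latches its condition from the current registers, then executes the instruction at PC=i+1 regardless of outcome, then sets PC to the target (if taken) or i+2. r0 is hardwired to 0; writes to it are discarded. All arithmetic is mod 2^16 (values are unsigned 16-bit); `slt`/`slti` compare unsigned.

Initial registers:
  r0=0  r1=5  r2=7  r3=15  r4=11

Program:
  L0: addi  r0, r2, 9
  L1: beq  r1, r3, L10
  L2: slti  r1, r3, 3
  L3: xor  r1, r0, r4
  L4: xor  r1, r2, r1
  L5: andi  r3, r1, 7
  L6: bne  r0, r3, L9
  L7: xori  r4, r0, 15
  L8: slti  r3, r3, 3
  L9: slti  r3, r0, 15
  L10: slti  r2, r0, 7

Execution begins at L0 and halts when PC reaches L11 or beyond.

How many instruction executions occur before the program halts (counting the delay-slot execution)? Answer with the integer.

[0] addi  r0, r2, 9  →  {r0:0, r1:5, r2:7, r3:15, r4:11}
[1] beq  r1, r3, L10  →  {r0:0, r1:5, r2:7, r3:15, r4:11}  ⟨branch fallthrough⟩
[2] slti  r1, r3, 3  →  {r0:0, r1:0, r2:7, r3:15, r4:11}
[3] xor  r1, r0, r4  →  {r0:0, r1:11, r2:7, r3:15, r4:11}
[4] xor  r1, r2, r1  →  {r0:0, r1:12, r2:7, r3:15, r4:11}
[5] andi  r3, r1, 7  →  {r0:0, r1:12, r2:7, r3:4, r4:11}
[6] bne  r0, r3, L9  →  {r0:0, r1:12, r2:7, r3:4, r4:11}  ⟨branch taken⟩
[7] xori  r4, r0, 15  →  {r0:0, r1:12, r2:7, r3:4, r4:15}
[9] slti  r3, r0, 15  →  {r0:0, r1:12, r2:7, r3:1, r4:15}
[10] slti  r2, r0, 7  →  {r0:0, r1:12, r2:1, r3:1, r4:15}

10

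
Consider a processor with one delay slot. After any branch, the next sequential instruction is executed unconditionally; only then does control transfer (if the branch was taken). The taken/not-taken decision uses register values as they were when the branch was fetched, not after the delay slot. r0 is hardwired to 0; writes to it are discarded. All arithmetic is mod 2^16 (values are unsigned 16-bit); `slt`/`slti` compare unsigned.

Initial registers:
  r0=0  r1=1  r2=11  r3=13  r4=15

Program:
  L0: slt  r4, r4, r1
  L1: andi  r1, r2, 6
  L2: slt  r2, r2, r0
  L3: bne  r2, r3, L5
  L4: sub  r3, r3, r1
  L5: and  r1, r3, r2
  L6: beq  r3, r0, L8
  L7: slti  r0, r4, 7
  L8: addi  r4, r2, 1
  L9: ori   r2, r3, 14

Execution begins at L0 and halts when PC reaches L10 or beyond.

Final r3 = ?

PC=0  slt  r4, r4, r1        | r0=0 r1=1 r2=11 r3=13 r4=0
PC=1  andi  r1, r2, 6        | r0=0 r1=2 r2=11 r3=13 r4=0
PC=2  slt  r2, r2, r0        | r0=0 r1=2 r2=0 r3=13 r4=0
PC=3  bne  r2, r3, L5        | r0=0 r1=2 r2=0 r3=13 r4=0  [TAKEN]
PC=4  sub  r3, r3, r1        | r0=0 r1=2 r2=0 r3=11 r4=0
PC=5  and  r1, r3, r2        | r0=0 r1=0 r2=0 r3=11 r4=0
PC=6  beq  r3, r0, L8        | r0=0 r1=0 r2=0 r3=11 r4=0  [not taken]
PC=7  slti  r0, r4, 7        | r0=0 r1=0 r2=0 r3=11 r4=0
PC=8  addi  r4, r2, 1        | r0=0 r1=0 r2=0 r3=11 r4=1
PC=9  ori   r2, r3, 14       | r0=0 r1=0 r2=15 r3=11 r4=1

11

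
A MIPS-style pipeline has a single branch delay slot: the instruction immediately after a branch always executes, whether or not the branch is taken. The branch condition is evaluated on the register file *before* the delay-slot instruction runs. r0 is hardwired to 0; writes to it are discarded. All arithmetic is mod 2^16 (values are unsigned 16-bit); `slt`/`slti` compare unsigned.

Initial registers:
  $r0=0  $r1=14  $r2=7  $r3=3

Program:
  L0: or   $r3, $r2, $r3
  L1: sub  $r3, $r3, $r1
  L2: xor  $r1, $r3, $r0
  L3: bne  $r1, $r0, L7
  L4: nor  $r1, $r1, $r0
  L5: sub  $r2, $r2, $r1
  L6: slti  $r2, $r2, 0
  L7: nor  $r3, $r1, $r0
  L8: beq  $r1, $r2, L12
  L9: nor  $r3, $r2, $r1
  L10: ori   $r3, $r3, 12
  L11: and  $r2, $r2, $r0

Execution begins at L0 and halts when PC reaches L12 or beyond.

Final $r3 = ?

65532

PC=0  or   $r3, $r2, $r3     | $r0=0 $r1=14 $r2=7 $r3=7
PC=1  sub  $r3, $r3, $r1     | $r0=0 $r1=14 $r2=7 $r3=65529
PC=2  xor  $r1, $r3, $r0     | $r0=0 $r1=65529 $r2=7 $r3=65529
PC=3  bne  $r1, $r0, L7      | $r0=0 $r1=65529 $r2=7 $r3=65529  [TAKEN]
PC=4  nor  $r1, $r1, $r0     | $r0=0 $r1=6 $r2=7 $r3=65529
PC=7  nor  $r3, $r1, $r0     | $r0=0 $r1=6 $r2=7 $r3=65529
PC=8  beq  $r1, $r2, L12     | $r0=0 $r1=6 $r2=7 $r3=65529  [not taken]
PC=9  nor  $r3, $r2, $r1     | $r0=0 $r1=6 $r2=7 $r3=65528
PC=10 ori   $r3, $r3, 12     | $r0=0 $r1=6 $r2=7 $r3=65532
PC=11 and  $r2, $r2, $r0     | $r0=0 $r1=6 $r2=0 $r3=65532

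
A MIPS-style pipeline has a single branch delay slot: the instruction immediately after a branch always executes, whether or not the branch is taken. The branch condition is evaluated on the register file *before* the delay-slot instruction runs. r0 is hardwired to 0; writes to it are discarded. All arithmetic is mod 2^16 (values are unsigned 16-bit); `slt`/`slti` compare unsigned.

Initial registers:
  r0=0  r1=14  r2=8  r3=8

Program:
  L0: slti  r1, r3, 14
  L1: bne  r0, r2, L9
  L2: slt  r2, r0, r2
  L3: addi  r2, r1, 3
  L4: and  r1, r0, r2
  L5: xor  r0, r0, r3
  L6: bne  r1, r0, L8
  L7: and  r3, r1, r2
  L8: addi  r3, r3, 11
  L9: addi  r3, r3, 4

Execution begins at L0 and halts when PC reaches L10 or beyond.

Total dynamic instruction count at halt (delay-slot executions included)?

4

#0 slti  r1, r3, 14 ; 0/1/8/8
#1 bne  r0, r2, L9 ; 0/1/8/8 ; →target
#2 slt  r2, r0, r2 ; 0/1/1/8
#9 addi  r3, r3, 4 ; 0/1/1/12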